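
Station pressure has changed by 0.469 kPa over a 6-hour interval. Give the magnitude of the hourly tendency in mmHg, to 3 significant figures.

0.469 kPa / 6 h × 7.50062 mmHg/kPa = 0.586 mmHg/h.

0.586 mmHg per hour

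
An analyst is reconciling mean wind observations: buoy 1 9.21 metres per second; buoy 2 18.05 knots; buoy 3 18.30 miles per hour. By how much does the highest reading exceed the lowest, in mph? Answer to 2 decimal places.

buoy 1: 9.21 m/s = 20.6022 mph.
buoy 2: 18.05 kt = 20.7716 mph.
Spread: 20.7716 − 18.3000 = 2.47 mph.

2.47 mph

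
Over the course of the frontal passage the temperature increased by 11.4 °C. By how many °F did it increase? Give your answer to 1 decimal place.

Converting a difference, only the 9/5 scale factor applies: Δ°F = 11.4 × 1.8 = 20.5 °F.

20.5 °F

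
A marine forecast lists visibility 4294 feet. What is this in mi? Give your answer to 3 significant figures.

1 ft = 0.000189394 SM, so 4294 × 0.000189394 = 0.813 SM.

0.813 SM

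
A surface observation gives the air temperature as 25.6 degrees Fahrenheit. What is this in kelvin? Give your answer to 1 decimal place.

First to °C: -3.56 °C.
Then to K: 269.6 K.

269.6 K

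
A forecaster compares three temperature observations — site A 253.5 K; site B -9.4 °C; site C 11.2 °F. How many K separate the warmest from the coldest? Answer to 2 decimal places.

site A: 253.5 K = -19.650 °C.
site C: 11.2 °F = -11.556 °C.
Spread: (-9.400) − (-19.650) = 10.250 °C.

10.25 K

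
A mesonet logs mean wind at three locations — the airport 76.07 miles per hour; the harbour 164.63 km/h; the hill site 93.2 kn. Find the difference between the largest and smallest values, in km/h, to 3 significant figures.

50.2 km/h

the airport: 76.07 mph = 122.423 km/h.
the hill site: 93.2 kt = 172.606 km/h.
Spread: 172.606 − 122.423 = 50.2 km/h.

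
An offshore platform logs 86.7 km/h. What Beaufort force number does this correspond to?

86.7 km/h = 24.1 m/s, which is Beaufort 9 (strong gale, 20.8–24.4 m/s).

Beaufort force 9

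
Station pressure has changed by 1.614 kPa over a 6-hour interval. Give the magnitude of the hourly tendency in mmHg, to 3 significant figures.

2.02 mmHg per hour

1.614 kPa / 6 h × 7.50062 mmHg/kPa = 2.02 mmHg/h.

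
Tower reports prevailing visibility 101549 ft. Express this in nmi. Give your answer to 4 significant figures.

16.71 nmi

1 ft = 0.000164579 nmi, so 101549 × 0.000164579 = 16.71 nmi.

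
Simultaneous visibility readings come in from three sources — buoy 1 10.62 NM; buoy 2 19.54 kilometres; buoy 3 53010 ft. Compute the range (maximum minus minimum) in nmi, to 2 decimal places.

1.90 nmi

buoy 2: 19.54 km = 10.5508 nmi.
buoy 3: 53010 ft = 8.7243 nmi.
Spread: 10.6200 − 8.7243 = 1.90 nmi.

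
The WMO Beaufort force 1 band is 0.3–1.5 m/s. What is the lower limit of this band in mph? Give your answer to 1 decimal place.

0.3–1.5 m/s × 2.237 = 0.7–3.4 mph.

0.7 mph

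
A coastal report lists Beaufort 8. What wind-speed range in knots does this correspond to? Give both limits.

34 to 40 kt

Beaufort 8 (gale) spans 34–40 knots.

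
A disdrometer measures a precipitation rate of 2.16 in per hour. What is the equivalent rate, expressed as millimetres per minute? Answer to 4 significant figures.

2.16 in/hour × 25.4 mm/in × 0.0166667 hour/minute = 0.9144 mm/minute.

0.9144 mm/minute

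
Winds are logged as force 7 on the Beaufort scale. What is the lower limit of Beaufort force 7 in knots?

28 kt

Beaufort 7 (near gale) spans 28–33 knots.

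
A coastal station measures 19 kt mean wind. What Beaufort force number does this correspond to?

Beaufort force 5

19 kt lies in the Beaufort 5 band (fresh breeze, 17–21 kt).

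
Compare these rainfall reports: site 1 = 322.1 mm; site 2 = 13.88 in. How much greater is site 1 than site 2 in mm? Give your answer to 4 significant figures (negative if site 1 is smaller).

-30.45 mm

site 2: 13.88 in = 352.5520 mm.
Difference: 322.1000 − 352.5520 = -30.45 mm.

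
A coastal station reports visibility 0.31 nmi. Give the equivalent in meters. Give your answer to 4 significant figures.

574.1 m

1 nmi = 1852 m, so 0.31 × 1852 = 574.1 m.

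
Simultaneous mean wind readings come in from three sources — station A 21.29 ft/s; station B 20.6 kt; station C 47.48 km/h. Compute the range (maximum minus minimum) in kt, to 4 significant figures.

station A: 21.29 ft/s = 12.6140 kt.
station C: 47.48 km/h = 25.6371 kt.
Spread: 25.6371 − 12.6140 = 13.02 kt.

13.02 kt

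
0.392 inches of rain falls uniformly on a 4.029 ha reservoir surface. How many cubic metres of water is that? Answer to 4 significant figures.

401.2 cubic metres

Depth: 0.392 in × 25.4 = 9.9568 mm.
Area: 4.029 ha = 40290 m².
1 mm over 1 m² is 1 L, so volume = 9.9568 × 40290 = 401159.47 L = 401.2 m³.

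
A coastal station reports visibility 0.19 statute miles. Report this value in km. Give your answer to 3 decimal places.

1 SM = 1.60934 km, so 0.19 × 1.60934 = 0.306 km.

0.306 km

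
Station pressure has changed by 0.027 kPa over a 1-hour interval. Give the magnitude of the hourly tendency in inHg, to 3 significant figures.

0.00797 inHg per hour

0.027 kPa / 1 h × 0.2953 inHg/kPa = 0.00797 inHg/h.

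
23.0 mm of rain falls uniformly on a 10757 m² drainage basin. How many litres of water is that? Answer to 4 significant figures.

247400 litres

1 mm over 1 m² is 1 L, so volume = 23 × 10757 = 247411 L ≈ 247400 L.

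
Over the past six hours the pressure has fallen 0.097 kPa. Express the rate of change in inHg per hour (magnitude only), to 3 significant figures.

0.00477 inHg per hour

0.097 kPa / 6 h × 0.2953 inHg/kPa = 0.00477 inHg/h.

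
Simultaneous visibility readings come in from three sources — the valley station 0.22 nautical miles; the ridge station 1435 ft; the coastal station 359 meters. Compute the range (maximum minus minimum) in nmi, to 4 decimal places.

the ridge station: 1435 ft = 0.236171 nmi.
the coastal station: 359 m = 0.193844 nmi.
Spread: 0.236171 − 0.193844 = 0.0423 nmi.

0.0423 nmi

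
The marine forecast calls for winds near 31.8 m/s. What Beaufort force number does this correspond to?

Beaufort force 11

31.8 m/s lies in the Beaufort 11 band (violent storm, 28.5–32.6 m/s).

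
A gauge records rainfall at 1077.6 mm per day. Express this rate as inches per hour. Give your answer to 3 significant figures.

1077.6 mm/day × 0.0393701 in/mm × 0.0416667 day/hour = 1.77 in/hour.

1.77 in/hour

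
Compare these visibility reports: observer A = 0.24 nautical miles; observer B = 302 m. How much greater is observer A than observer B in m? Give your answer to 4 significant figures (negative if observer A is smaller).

observer A: 0.24 nmi = 444.480 m.
Difference: 444.480 − 302.000 = 142.5 m.

142.5 m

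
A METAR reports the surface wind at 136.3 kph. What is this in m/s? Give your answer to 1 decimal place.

1 km/h = 0.277778 m/s, so 136.3 × 0.277778 = 37.9 m/s.

37.9 m/s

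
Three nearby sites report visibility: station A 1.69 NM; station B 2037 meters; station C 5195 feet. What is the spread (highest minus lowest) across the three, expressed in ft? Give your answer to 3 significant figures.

station A: 1.69 nmi = 10268.64 ft.
station B: 2037 m = 6683.07 ft.
Spread: 10268.64 − 5195.00 = 5070 ft.

5070 ft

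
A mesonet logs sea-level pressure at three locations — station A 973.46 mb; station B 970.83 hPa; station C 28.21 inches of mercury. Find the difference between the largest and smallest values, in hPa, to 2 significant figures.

18 hPa

station A: 973.46 mb = 973.46 hPa.
station C: 28.21 inHg = 955.30 hPa.
Spread: 973.46 − 955.30 = 18 hPa.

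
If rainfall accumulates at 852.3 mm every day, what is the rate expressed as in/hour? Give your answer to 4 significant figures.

1.398 in/hour

852.3 mm/day × 0.0393701 in/mm × 0.0416667 day/hour = 1.398 in/hour.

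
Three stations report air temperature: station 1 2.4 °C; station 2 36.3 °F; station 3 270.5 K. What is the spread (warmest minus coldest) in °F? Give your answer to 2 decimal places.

9.09 °F

station 2: 36.3 °F = 2.389 °C.
station 3: 270.5 K = -2.650 °C.
Spread: 2.400 − (-2.650) = 5.050 °C = 9.09 °F.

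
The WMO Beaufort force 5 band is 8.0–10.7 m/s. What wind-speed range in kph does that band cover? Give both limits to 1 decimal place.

28.8 to 38.5 km/h

8.0–10.7 m/s × 3.6 = 28.8–38.5 km/h.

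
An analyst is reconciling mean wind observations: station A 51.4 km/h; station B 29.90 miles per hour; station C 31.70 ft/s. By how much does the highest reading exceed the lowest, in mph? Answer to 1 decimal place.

station A: 51.4 km/h = 31.938 mph.
station C: 31.70 ft/s = 21.614 mph.
Spread: 31.938 − 21.614 = 10.3 mph.

10.3 mph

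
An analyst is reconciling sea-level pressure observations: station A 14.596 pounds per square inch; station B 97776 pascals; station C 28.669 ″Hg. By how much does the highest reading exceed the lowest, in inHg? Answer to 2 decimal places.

1.05 inHg

station A: 14.596 psi = 29.7178 inHg.
station B: 97776 Pa = 28.8732 inHg.
Spread: 29.7178 − 28.6690 = 1.05 inHg.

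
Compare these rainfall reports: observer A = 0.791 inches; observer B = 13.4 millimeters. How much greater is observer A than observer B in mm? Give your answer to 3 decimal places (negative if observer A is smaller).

observer A: 0.791 in = 20.09140 mm.
Difference: 20.09140 − 13.40000 = 6.691 mm.

6.691 mm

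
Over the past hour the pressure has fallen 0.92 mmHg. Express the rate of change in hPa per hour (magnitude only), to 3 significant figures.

0.92 mmHg / 1 h × 1.33322 hPa/mmHg = 1.23 hPa/h.

1.23 hPa per hour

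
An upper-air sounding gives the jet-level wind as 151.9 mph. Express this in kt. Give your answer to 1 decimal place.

1 mph = 0.868976 kt, so 151.9 × 0.868976 = 132.0 kt.

132.0 kt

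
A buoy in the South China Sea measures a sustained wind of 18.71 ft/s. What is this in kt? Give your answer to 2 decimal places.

1 ft/s = 0.592484 kt, so 18.71 × 0.592484 = 11.09 kt.

11.09 kt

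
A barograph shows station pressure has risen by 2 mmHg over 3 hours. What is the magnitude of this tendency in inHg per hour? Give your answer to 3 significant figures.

2 mmHg / 3 h × 0.0393701 inHg/mmHg = 0.0262 inHg/h.

0.0262 inHg per hour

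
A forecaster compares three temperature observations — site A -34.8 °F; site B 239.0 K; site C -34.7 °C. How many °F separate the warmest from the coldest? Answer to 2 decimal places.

5.33 °F

site A: -34.8 °F = -37.111 °C.
site B: 239.0 K = -34.150 °C.
Spread: (-34.150) − (-37.111) = 2.961 °C = 5.33 °F.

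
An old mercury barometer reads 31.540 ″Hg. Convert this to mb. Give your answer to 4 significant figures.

1068 mb

1 inHg = 33.8639 mb, so 31.540 × 33.8639 = 1068 mb.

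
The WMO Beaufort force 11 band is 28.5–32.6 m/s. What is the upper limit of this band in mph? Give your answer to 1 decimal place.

72.9 mph

28.5–32.6 m/s × 2.237 = 63.8–72.9 mph.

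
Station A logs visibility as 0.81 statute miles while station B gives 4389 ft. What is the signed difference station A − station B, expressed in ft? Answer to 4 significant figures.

station A: 0.81 SM = 4276.800 ft.
Difference: 4276.800 − 4389.000 = -112.2 ft.

-112.2 ft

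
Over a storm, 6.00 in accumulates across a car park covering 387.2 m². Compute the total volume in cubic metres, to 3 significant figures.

59.0 cubic metres

Depth: 6.00 in × 25.4 = 152.4 mm.
1 mm over 1 m² is 1 L, so volume = 152.4 × 387.2 = 59009.28 L = 59.0 m³.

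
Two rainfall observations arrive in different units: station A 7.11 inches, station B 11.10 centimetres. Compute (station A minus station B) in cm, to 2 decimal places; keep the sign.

station A: 7.11 in = 18.0594 cm.
Difference: 18.0594 − 11.1000 = 6.96 cm.

6.96 cm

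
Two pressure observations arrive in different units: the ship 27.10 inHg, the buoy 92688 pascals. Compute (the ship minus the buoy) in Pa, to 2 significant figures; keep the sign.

the ship: 27.10 inHg = 91771.14 Pa.
Difference: 91771.14 − 92688.00 = -920 Pa.

-920 Pa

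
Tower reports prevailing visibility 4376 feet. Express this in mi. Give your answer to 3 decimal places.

1 ft = 0.000189394 SM, so 4376 × 0.000189394 = 0.829 SM.

0.829 SM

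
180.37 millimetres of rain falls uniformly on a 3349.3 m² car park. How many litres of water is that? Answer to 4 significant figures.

1 mm over 1 m² is 1 L, so volume = 180.37 × 3349.3 = 604113.24 L ≈ 604100 L.

604100 litres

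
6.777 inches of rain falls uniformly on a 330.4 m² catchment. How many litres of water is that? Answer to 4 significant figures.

Depth: 6.777 in × 25.4 = 172.1358 mm.
1 mm over 1 m² is 1 L, so volume = 172.1358 × 330.4 = 56873.668 L ≈ 56870 L.

56870 litres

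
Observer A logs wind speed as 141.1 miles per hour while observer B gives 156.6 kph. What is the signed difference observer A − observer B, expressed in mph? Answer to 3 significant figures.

43.8 mph

observer B: 156.6 km/h = 97.307 mph.
Difference: 141.100 − 97.307 = 43.8 mph.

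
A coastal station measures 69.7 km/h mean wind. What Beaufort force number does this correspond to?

Beaufort force 8

69.7 km/h = 19.4 m/s, which is Beaufort 8 (gale, 17.2–20.7 m/s).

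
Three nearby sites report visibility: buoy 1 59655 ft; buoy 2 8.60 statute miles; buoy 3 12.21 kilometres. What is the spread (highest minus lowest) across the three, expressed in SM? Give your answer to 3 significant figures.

buoy 1: 59655 ft = 11.2983 SM.
buoy 3: 12.21 km = 7.5869 SM.
Spread: 11.2983 − 7.5869 = 3.71 SM.

3.71 SM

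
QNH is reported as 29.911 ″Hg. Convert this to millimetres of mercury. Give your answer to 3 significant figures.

1 inHg = 25.4 mmHg, so 29.911 × 25.4 = 760 mmHg.

760 mmHg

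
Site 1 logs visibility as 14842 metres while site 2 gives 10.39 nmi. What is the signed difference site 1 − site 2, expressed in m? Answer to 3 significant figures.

site 2: 10.39 nmi = 19242.28 m.
Difference: 14842.00 − 19242.28 = -4400 m.

-4400 m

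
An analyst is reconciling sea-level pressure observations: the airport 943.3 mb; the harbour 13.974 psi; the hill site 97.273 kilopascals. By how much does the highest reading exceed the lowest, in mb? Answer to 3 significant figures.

29.4 mb

the harbour: 13.974 psi = 963.473 mb.
the hill site: 97.273 kPa = 972.730 mb.
Spread: 972.730 − 943.300 = 29.4 mb.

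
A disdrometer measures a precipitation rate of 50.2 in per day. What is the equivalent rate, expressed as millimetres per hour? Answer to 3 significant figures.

50.2 in/day × 25.4 mm/in × 0.0416667 day/hour = 53.1 mm/hour.

53.1 mm/hour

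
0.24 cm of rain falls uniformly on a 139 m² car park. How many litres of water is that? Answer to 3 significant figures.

334 litres

Depth: 0.24 cm × 10 = 2.4 mm.
1 mm over 1 m² is 1 L, so volume = 2.4 × 139 = 333.6 L ≈ 334 L.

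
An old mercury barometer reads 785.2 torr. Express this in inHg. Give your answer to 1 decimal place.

1 mmHg = 0.0393701 inHg, so 785.2 × 0.0393701 = 30.9 inHg.

30.9 inHg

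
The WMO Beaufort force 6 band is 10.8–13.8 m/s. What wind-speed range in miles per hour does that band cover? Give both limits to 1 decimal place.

10.8–13.8 m/s × 2.237 = 24.2–30.9 mph.

24.2 to 30.9 mph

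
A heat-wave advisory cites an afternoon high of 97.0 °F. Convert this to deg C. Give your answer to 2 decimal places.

°C = (°F − 32) × 5/9 = (97.0 − 32) / 1.8 = 36.11 °C.

36.11 °C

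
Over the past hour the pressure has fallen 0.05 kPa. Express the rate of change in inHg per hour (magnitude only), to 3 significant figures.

0.0148 inHg per hour

0.05 kPa / 1 h × 0.2953 inHg/kPa = 0.0148 inHg/h.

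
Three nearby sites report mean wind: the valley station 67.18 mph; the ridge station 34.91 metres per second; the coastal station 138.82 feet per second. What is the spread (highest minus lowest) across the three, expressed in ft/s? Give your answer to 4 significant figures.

40.29 ft/s

the valley station: 67.18 mph = 98.5307 ft/s.
the ridge station: 34.91 m/s = 114.5341 ft/s.
Spread: 138.8200 − 98.5307 = 40.29 ft/s.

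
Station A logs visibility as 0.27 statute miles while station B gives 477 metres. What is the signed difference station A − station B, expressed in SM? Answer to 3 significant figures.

-0.0264 SM

station B: 477 m = 0.296394 SM.
Difference: 0.270000 − 0.296394 = -0.0264 SM.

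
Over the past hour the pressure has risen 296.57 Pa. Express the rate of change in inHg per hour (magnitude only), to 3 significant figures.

0.0876 inHg per hour

296.57 Pa / 1 h × 0.0002953 inHg/Pa = 0.0876 inHg/h.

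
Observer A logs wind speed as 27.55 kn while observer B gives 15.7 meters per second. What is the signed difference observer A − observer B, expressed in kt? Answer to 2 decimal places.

-2.97 kt

observer B: 15.7 m/s = 30.5184 kt.
Difference: 27.5500 − 30.5184 = -2.97 kt.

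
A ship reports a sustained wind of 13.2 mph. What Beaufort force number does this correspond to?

13.2 mph = 5.9 m/s, which is Beaufort 4 (moderate breeze, 5.5–7.9 m/s).

Beaufort force 4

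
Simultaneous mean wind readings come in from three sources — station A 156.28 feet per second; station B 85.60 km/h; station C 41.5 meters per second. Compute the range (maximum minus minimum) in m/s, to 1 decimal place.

station A: 156.28 ft/s = 47.634 m/s.
station B: 85.60 km/h = 23.778 m/s.
Spread: 47.634 − 23.778 = 23.9 m/s.

23.9 m/s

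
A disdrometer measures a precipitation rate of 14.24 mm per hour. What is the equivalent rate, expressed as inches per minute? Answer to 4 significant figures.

14.24 mm/hour × 0.0393701 in/mm × 0.0166667 hour/minute = 0.009344 in/minute.

0.009344 in/minute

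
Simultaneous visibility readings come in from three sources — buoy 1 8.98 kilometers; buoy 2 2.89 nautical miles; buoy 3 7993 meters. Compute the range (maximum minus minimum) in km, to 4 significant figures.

3.628 km

buoy 2: 2.89 nmi = 5.35228 km.
buoy 3: 7993 m = 7.99300 km.
Spread: 8.98000 − 5.35228 = 3.628 km.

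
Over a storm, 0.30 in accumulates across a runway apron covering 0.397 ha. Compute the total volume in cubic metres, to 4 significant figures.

Depth: 0.30 in × 25.4 = 7.62 mm.
Area: 0.397 ha = 3970 m².
1 mm over 1 m² is 1 L, so volume = 7.62 × 3970 = 30251.4 L = 30.25 m³.

30.25 cubic metres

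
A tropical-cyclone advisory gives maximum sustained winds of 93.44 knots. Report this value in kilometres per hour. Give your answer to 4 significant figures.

173.1 km/h

1 kt = 1.852 km/h, so 93.44 × 1.852 = 173.1 km/h.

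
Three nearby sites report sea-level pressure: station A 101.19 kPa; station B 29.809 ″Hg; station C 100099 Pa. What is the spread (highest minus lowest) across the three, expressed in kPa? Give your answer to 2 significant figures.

1.1 kPa

station B: 29.809 inHg = 100.945 kPa.
station C: 100099 Pa = 100.099 kPa.
Spread: 101.190 − 100.099 = 1.1 kPa.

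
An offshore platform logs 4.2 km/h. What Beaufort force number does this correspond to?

4.2 km/h = 1.2 m/s, which is Beaufort 1 (light air, 0.3–1.5 m/s).

Beaufort force 1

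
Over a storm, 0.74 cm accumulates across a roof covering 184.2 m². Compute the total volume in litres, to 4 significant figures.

Depth: 0.74 cm × 10 = 7.4 mm.
1 mm over 1 m² is 1 L, so volume = 7.4 × 184.2 = 1363.08 L ≈ 1363 L.

1363 litres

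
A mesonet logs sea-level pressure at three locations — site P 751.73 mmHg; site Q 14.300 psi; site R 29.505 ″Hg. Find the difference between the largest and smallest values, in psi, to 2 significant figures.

0.24 psi

site P: 751.73 mmHg = 14.5360 psi.
site R: 29.505 inHg = 14.4915 psi.
Spread: 14.5360 − 14.3000 = 0.24 psi.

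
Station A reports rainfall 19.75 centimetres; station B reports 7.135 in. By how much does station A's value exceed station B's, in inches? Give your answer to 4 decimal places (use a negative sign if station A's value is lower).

station A: 19.75 cm = 7.775591 in.
Difference: 7.775591 − 7.135000 = 0.6406 in.

0.6406 in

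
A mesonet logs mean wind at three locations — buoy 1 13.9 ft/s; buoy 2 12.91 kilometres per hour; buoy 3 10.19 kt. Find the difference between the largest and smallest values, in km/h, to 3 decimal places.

buoy 1: 13.9 ft/s = 15.25219 km/h.
buoy 3: 10.19 kt = 18.87188 km/h.
Spread: 18.87188 − 12.91000 = 5.962 km/h.

5.962 km/h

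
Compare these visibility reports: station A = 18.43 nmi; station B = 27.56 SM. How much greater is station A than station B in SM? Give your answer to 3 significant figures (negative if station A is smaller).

station A: 18.43 nmi = 21.2089 SM.
Difference: 21.2089 − 27.5600 = -6.35 SM.

-6.35 SM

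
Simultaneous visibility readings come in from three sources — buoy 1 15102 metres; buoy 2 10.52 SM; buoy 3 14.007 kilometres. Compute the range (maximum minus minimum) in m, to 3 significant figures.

buoy 2: 10.52 SM = 16930.30 m.
buoy 3: 14.007 km = 14007.00 m.
Spread: 16930.30 − 14007.00 = 2920 m.

2920 m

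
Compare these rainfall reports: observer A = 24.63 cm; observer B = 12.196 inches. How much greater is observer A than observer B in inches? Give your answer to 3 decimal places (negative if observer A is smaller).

-2.499 in

observer A: 24.63 cm = 9.69685 in.
Difference: 9.69685 − 12.19600 = -2.499 in.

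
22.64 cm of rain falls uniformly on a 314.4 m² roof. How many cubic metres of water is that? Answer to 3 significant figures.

Depth: 22.64 cm × 10 = 226.4 mm.
1 mm over 1 m² is 1 L, so volume = 226.4 × 314.4 = 71180.16 L = 71.2 m³.

71.2 cubic metres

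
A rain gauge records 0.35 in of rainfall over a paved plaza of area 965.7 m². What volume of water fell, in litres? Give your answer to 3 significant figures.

Depth: 0.35 in × 25.4 = 8.89 mm.
1 mm over 1 m² is 1 L, so volume = 8.89 × 965.7 = 8585.073 L ≈ 8590 L.

8590 litres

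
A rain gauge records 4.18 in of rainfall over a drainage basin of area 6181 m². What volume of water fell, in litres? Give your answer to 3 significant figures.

656000 litres

Depth: 4.18 in × 25.4 = 106.172 mm.
1 mm over 1 m² is 1 L, so volume = 106.172 × 6181 = 656249.13 L ≈ 656000 L.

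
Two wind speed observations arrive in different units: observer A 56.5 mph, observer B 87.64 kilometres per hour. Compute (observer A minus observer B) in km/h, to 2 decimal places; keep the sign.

observer A: 56.5 mph = 90.9279 km/h.
Difference: 90.9279 − 87.6400 = 3.29 km/h.

3.29 km/h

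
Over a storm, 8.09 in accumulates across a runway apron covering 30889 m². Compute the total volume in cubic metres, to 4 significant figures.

Depth: 8.09 in × 25.4 = 205.486 mm.
1 mm over 1 m² is 1 L, so volume = 205.486 × 30889 = 6347257.1 L = 6347 m³.

6347 cubic metres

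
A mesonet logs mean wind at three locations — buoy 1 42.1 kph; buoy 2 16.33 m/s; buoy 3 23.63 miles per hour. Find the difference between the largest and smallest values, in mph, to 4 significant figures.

buoy 1: 42.1 km/h = 26.1597 mph.
buoy 2: 16.33 m/s = 36.5292 mph.
Spread: 36.5292 − 23.6300 = 12.90 mph.

12.90 mph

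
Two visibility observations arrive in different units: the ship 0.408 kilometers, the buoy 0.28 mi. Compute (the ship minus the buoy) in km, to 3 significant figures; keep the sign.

the buoy: 0.28 SM = 0.450616 km.
Difference: 0.408000 − 0.450616 = -0.0426 km.

-0.0426 km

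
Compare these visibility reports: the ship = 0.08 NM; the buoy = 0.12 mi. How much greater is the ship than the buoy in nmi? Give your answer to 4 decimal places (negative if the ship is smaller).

-0.0243 nmi

the buoy: 0.12 SM = 0.104277 nmi.
Difference: 0.080000 − 0.104277 = -0.0243 nmi.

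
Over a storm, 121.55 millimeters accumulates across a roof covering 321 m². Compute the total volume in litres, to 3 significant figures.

39000 litres

1 mm over 1 m² is 1 L, so volume = 121.55 × 321 = 39017.55 L ≈ 39000 L.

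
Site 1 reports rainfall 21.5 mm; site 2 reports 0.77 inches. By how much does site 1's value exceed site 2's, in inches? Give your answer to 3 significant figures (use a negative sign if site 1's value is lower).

site 1: 21.5 mm = 0.846457 in.
Difference: 0.846457 − 0.770000 = 0.0765 in.

0.0765 in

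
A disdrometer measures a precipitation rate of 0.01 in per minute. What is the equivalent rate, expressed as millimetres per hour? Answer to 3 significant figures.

15.2 mm/hour

0.01 in/minute × 25.4 mm/in × 60 minute/hour = 15.2 mm/hour.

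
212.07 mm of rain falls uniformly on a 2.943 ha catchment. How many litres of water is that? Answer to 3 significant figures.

6240000 litres

Area: 2.943 ha = 29430 m².
1 mm over 1 m² is 1 L, so volume = 212.07 × 29430 = 6241220.1 L ≈ 6240000 L.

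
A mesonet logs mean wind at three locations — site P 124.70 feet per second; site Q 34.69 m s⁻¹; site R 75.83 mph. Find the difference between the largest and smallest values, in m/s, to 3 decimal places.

site P: 124.70 ft/s = 38.00856 m/s.
site R: 75.83 mph = 33.89904 m/s.
Spread: 38.00856 − 33.89904 = 4.110 m/s.

4.110 m/s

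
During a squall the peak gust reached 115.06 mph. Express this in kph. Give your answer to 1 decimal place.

1 mph = 1.60934 km/h, so 115.06 × 1.60934 = 185.2 km/h.

185.2 km/h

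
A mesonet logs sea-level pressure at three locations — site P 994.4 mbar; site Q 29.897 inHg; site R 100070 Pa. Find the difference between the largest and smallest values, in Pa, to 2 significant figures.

site P: 994.4 mb = 99440.00 Pa.
site Q: 29.897 inHg = 101242.87 Pa.
Spread: 101242.87 − 99440.00 = 1800 Pa.

1800 Pa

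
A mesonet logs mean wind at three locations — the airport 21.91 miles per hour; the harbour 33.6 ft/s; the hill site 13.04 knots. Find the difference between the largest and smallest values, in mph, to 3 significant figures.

7.90 mph

the harbour: 33.6 ft/s = 22.9091 mph.
the hill site: 13.04 kt = 15.0062 mph.
Spread: 22.9091 − 15.0062 = 7.90 mph.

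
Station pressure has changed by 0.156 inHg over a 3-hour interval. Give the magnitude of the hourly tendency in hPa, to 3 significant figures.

1.76 hPa per hour

0.156 inHg / 3 h × 33.8639 hPa/inHg = 1.76 hPa/h.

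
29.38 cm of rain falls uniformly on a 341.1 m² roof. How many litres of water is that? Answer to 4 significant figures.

100200 litres

Depth: 29.38 cm × 10 = 293.8 mm.
1 mm over 1 m² is 1 L, so volume = 293.8 × 341.1 = 100215.18 L ≈ 100200 L.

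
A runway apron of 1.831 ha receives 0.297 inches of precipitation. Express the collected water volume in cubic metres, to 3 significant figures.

138 cubic metres

Depth: 0.297 in × 25.4 = 7.5438 mm.
Area: 1.831 ha = 18310 m².
1 mm over 1 m² is 1 L, so volume = 7.5438 × 18310 = 138126.98 L = 138 m³.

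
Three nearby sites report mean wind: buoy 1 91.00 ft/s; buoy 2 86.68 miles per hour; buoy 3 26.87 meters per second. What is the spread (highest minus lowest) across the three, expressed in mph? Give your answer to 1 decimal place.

buoy 1: 91.00 ft/s = 62.045 mph.
buoy 3: 26.87 m/s = 60.106 mph.
Spread: 86.680 − 60.106 = 26.6 mph.

26.6 mph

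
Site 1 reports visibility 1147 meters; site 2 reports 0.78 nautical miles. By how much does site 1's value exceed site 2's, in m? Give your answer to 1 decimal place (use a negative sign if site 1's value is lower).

-297.6 m

site 2: 0.78 nmi = 1444.560 m.
Difference: 1147.000 − 1444.560 = -297.6 m.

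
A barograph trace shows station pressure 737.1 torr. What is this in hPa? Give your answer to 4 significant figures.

982.7 hPa

1 mmHg = 1.33322 hPa, so 737.1 × 1.33322 = 982.7 hPa.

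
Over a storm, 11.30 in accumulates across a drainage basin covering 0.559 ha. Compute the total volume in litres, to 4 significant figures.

1604000 litres

Depth: 11.30 in × 25.4 = 287.02 mm.
Area: 0.559 ha = 5590 m².
1 mm over 1 m² is 1 L, so volume = 287.02 × 5590 = 1604441.8 L ≈ 1604000 L.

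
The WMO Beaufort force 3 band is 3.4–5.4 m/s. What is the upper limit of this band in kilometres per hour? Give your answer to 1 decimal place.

19.4 km/h

3.4–5.4 m/s × 3.6 = 12.2–19.4 km/h.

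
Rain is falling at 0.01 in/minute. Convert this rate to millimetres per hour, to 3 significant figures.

0.01 in/minute × 25.4 mm/in × 60 minute/hour = 15.2 mm/hour.

15.2 mm/hour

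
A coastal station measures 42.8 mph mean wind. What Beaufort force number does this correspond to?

42.8 mph = 19.1 m/s, which is Beaufort 8 (gale, 17.2–20.7 m/s).

Beaufort force 8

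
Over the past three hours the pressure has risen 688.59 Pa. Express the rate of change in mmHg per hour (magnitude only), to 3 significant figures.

688.59 Pa / 3 h × 0.00750062 mmHg/Pa = 1.72 mmHg/h.

1.72 mmHg per hour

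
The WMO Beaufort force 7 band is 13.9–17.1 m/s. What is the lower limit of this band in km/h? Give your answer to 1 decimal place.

50.0 km/h

13.9–17.1 m/s × 3.6 = 50.0–61.6 km/h.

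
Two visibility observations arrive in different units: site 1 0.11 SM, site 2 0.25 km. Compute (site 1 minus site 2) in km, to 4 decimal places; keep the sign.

site 1: 0.11 SM = 0.177028 km.
Difference: 0.177028 − 0.250000 = -0.0730 km.

-0.0730 km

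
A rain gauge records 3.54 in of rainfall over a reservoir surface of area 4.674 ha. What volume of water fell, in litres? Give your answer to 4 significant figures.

4203000 litres

Depth: 3.54 in × 25.4 = 89.916 mm.
Area: 4.674 ha = 46740 m².
1 mm over 1 m² is 1 L, so volume = 89.916 × 46740 = 4202673.8 L ≈ 4203000 L.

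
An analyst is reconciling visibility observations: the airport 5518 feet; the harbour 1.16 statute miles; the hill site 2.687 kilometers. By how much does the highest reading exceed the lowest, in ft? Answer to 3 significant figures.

3300 ft

the harbour: 1.16 SM = 6124.80 ft.
the hill site: 2.687 km = 8815.62 ft.
Spread: 8815.62 − 5518.00 = 3300 ft.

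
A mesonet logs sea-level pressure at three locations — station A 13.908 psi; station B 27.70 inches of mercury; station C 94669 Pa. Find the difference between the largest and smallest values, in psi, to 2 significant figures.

station B: 27.70 inHg = 13.6050 psi.
station C: 94669 Pa = 13.7306 psi.
Spread: 13.9080 − 13.6050 = 0.30 psi.

0.30 psi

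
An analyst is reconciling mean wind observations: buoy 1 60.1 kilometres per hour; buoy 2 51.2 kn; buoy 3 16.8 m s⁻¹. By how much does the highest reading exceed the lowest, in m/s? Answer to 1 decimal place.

buoy 1: 60.1 km/h = 16.694 m/s.
buoy 2: 51.2 kt = 26.340 m/s.
Spread: 26.340 − 16.694 = 9.6 m/s.

9.6 m/s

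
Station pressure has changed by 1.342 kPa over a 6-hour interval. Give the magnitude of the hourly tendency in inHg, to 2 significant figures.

0.066 inHg per hour

1.342 kPa / 6 h × 0.2953 inHg/kPa = 0.066 inHg/h.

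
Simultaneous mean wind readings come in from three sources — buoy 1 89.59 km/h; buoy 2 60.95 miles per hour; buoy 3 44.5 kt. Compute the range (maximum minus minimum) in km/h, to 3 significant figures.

buoy 2: 60.95 mph = 98.090 km/h.
buoy 3: 44.5 kt = 82.414 km/h.
Spread: 98.090 − 82.414 = 15.7 km/h.

15.7 km/h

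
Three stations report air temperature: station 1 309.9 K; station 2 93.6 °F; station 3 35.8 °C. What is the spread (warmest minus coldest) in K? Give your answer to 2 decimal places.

2.53 K

station 1: 309.9 K = 36.750 °C.
station 2: 93.6 °F = 34.222 °C.
Spread: 36.750 − 34.222 = 2.528 °C.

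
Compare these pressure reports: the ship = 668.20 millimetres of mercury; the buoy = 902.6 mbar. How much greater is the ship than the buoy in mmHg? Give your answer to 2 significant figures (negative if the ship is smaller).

the buoy: 902.6 mb = 677.006 mmHg.
Difference: 668.200 − 677.006 = -8.8 mmHg.

-8.8 mmHg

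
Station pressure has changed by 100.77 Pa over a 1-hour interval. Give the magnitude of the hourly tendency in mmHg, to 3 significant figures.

0.756 mmHg per hour

100.77 Pa / 1 h × 0.00750062 mmHg/Pa = 0.756 mmHg/h.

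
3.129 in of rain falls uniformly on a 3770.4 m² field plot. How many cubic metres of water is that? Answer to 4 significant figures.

299.7 cubic metres

Depth: 3.129 in × 25.4 = 79.4766 mm.
1 mm over 1 m² is 1 L, so volume = 79.4766 × 3770.4 = 299658.57 L = 299.7 m³.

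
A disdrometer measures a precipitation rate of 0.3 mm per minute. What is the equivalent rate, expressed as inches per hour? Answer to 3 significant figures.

0.709 in/hour

0.3 mm/minute × 0.0393701 in/mm × 60 minute/hour = 0.709 in/hour.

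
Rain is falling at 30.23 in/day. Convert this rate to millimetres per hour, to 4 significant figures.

30.23 in/day × 25.4 mm/in × 0.0416667 day/hour = 31.99 mm/hour.

31.99 mm/hour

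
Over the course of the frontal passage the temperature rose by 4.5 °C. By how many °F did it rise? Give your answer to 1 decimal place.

8.1 °F

Converting a difference, only the 9/5 scale factor applies: Δ°F = 4.5 × 1.8 = 8.1 °F.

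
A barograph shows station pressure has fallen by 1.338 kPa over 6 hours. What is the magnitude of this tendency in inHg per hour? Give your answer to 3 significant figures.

1.338 kPa / 6 h × 0.2953 inHg/kPa = 0.0659 inHg/h.

0.0659 inHg per hour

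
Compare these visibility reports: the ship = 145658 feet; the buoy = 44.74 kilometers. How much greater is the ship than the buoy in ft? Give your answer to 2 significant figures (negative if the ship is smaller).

-1100 ft

the buoy: 44.74 km = 146784.78 ft.
Difference: 145658.00 − 146784.78 = -1100 ft.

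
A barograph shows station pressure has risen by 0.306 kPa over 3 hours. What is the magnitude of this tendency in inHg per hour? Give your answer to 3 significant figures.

0.306 kPa / 3 h × 0.2953 inHg/kPa = 0.0301 inHg/h.

0.0301 inHg per hour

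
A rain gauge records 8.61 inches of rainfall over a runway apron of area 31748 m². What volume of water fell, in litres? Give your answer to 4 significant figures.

Depth: 8.61 in × 25.4 = 218.694 mm.
1 mm over 1 m² is 1 L, so volume = 218.694 × 31748 = 6943097.1 L ≈ 6943000 L.

6943000 litres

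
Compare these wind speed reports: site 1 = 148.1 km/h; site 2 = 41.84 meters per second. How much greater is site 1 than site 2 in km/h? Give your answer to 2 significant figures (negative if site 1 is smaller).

site 2: 41.84 m/s = 150.624 km/h.
Difference: 148.100 − 150.624 = -2.5 km/h.

-2.5 km/h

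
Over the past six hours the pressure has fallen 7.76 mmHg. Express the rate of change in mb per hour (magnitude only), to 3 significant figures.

7.76 mmHg / 6 h × 1.33322 mb/mmHg = 1.72 mb/h.

1.72 mb per hour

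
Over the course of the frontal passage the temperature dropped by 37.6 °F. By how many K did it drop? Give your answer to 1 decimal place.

For a temperature change the 32° offset cancels: ΔK = 37.6 × 0.5556 = 20.9 K.

20.9 K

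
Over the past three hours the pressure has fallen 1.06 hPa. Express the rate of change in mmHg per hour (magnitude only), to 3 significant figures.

0.265 mmHg per hour

1.06 hPa / 3 h × 0.750062 mmHg/hPa = 0.265 mmHg/h.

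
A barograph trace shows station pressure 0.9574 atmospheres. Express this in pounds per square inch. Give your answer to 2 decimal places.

1 atm = 14.6959 psi, so 0.9574 × 14.6959 = 14.07 psi.

14.07 psi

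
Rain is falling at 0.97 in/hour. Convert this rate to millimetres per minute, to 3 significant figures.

0.411 mm/minute

0.97 in/hour × 25.4 mm/in × 0.0166667 hour/minute = 0.411 mm/minute.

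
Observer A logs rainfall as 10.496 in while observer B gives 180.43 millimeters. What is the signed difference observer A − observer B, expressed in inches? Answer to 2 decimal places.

3.39 in

observer B: 180.43 mm = 7.1035 in.
Difference: 10.4960 − 7.1035 = 3.39 in.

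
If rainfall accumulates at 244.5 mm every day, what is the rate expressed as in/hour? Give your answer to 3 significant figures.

244.5 mm/day × 0.0393701 in/mm × 0.0416667 day/hour = 0.401 in/hour.

0.401 in/hour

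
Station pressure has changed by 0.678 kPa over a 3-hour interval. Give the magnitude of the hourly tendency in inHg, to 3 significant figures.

0.0667 inHg per hour

0.678 kPa / 3 h × 0.2953 inHg/kPa = 0.0667 inHg/h.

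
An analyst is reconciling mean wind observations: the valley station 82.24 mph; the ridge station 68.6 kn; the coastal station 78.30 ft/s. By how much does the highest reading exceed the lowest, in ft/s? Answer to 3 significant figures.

the valley station: 82.24 mph = 120.619 ft/s.
the ridge station: 68.6 kt = 115.784 ft/s.
Spread: 120.619 − 78.300 = 42.3 ft/s.

42.3 ft/s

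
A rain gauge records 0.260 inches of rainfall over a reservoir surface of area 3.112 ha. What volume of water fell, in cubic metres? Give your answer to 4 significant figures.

205.5 cubic metres

Depth: 0.260 in × 25.4 = 6.604 mm.
Area: 3.112 ha = 31120 m².
1 mm over 1 m² is 1 L, so volume = 6.604 × 31120 = 205516.48 L = 205.5 m³.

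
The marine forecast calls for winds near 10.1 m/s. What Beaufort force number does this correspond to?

10.1 m/s lies in the Beaufort 5 band (fresh breeze, 8.0–10.7 m/s).

Beaufort force 5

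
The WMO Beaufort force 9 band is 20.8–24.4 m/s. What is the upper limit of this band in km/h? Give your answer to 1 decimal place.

20.8–24.4 m/s × 3.6 = 74.9–87.8 km/h.

87.8 km/h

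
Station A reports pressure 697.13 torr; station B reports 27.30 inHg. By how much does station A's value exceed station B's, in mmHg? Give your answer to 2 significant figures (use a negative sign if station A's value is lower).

3.7 mmHg

station B: 27.30 inHg = 693.420 mmHg.
Difference: 697.130 − 693.420 = 3.7 mmHg.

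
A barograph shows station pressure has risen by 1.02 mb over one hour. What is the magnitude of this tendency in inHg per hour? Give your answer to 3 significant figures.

1.02 mb / 1 h × 0.02953 inHg/mb = 0.0301 inHg/h.

0.0301 inHg per hour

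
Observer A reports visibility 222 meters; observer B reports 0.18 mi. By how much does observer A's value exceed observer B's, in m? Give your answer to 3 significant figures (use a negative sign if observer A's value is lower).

-67.7 m

observer B: 0.18 SM = 289.682 m.
Difference: 222.000 − 289.682 = -67.7 m.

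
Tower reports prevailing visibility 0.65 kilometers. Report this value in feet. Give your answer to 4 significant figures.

1 km = 3280.84 ft, so 0.65 × 3280.84 = 2133 ft.

2133 ft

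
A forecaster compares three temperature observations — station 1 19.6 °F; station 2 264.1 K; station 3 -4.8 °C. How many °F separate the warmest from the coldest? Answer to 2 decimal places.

station 1: 19.6 °F = -6.889 °C.
station 2: 264.1 K = -9.050 °C.
Spread: (-4.800) − (-9.050) = 4.250 °C = 7.65 °F.

7.65 °F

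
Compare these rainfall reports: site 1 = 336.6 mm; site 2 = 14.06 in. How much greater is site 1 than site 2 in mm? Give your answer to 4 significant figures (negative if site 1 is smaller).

-20.52 mm

site 2: 14.06 in = 357.1240 mm.
Difference: 336.6000 − 357.1240 = -20.52 mm.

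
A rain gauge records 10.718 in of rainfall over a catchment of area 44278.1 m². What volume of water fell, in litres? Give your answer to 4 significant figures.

12050000 litres

Depth: 10.718 in × 25.4 = 272.2372 mm.
1 mm over 1 m² is 1 L, so volume = 272.2372 × 44278.1 = 12054146 L ≈ 12050000 L.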